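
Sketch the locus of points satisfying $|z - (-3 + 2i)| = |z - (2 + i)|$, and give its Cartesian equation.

|z - z1| = |z - z2| means z is equidistant from z1 and z2,
i.e. the perpendicular bisector of the segment from (-3, 2) to (2, 1) (midpoint (-1/2, 3/2)).
With z = x + yi, square both sides:
(x - (-3))^2 + (y - 2)^2 = (x - 2)^2 + (y - 1)^2
The x^2 and y^2 terms cancel: 10x + (-2)y = 5 - 13 = -8
Simplify: 5x - y = -4
Locus: Perpendicular bisector of the segment from (-3, 2) to (2, 1): the line 5x - y = -4


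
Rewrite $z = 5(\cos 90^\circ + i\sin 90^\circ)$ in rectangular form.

a = r cos θ = 5 * 0 = 0
b = r sin θ = 5 * 1 = 5
z = 5i


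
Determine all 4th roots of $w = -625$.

|w| = 625, arg(w) = 180°
Root modulus = 625^(1/4) = 5
Root arguments: θ_k = (180° + 360°k)/4 for k = 0, 1, ..., 3
Roots: 5*sqrt(2)/2 + (5*sqrt(2)/2)i, -5*sqrt(2)/2 + (5*sqrt(2)/2)i, -5*sqrt(2)/2 - (5*sqrt(2)/2)i, 5*sqrt(2)/2 - (5*sqrt(2)/2)i


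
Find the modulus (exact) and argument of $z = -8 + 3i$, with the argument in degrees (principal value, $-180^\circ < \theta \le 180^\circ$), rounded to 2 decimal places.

|z| = sqrt((-8)^2 + 3^2) = sqrt(73)
arg(z) = arctan(b/a) = arctan(3/-8) (quadrant-adjusted) = 159.44°


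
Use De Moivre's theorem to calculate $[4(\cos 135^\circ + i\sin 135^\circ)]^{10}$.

By De Moivre: z^n = r^n(cos(nθ) + i sin(nθ))
= 4^10(cos(10*135°) + i sin(10*135°))
= 1048576(cos 270° + i sin 270°)
= -1048576i


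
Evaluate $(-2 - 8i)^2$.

(a + bi)^2 = a^2 - b^2 + 2abi
= (-2)^2 - (-8)^2 + 2*(-2)*(-8)i
= -60 + 32i


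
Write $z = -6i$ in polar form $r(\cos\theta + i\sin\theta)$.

r = |z| = sqrt(a^2 + b^2) = sqrt((0)^2 + (-6)^2) = sqrt(0 + 36) = sqrt(36) = 6
a = 0 and b < 0, so z lies on the negative imaginary axis: θ = 270°
z = 6(cos 270° + i sin 270°)


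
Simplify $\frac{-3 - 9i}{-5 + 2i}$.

Multiply numerator and denominator by conjugate (-5 - 2i):
= (-3 - 9i)(-5 - 2i) / ((-5)^2 + 2^2)
= (-3 + 51i) / 29
= -3/29 + (51/29)i


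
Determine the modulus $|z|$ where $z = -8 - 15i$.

|z| = sqrt(a^2 + b^2) = sqrt((-8)^2 + (-15)^2) = sqrt(289) = 17


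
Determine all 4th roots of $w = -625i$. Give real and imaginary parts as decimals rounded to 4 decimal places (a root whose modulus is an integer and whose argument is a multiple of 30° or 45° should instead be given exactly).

|w| = 625, arg(w) = 270°
Root modulus = 625^(1/4) = 5
Root arguments: θ_k = (270° + 360°k)/4 for k = 0, 1, ..., 3
Compute each root as (root modulus)(cos θ_k + i sin θ_k) using full-precision intermediates, then round to 4 decimal places.
Roots: 1.9134 + 4.6194i, -4.6194 + 1.9134i, -1.9134 - 4.6194i, 4.6194 - 1.9134i


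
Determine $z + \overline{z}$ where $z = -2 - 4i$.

z + conjugate(z) = (a + bi) + (a - bi) = 2a
= 2 * (-2) = -4


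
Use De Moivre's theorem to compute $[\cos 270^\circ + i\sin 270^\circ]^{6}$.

By De Moivre: z^n = r^n(cos(nθ) + i sin(nθ))
= 1^6(cos(6*270°) + i sin(6*270°))
= 1(cos 180° + i sin 180°)
= -1


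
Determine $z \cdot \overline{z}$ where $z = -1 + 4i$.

z * conjugate(z) = |z|^2 = a^2 + b^2
= (-1)^2 + 4^2 = 17


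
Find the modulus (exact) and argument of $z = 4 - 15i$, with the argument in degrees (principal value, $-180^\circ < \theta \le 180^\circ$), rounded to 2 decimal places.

|z| = sqrt(4^2 + (-15)^2) = sqrt(241)
arg(z) = arctan(b/a) = arctan(-15/4) (quadrant-adjusted) = -75.07°


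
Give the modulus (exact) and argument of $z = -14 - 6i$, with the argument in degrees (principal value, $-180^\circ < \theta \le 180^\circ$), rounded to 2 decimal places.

|z| = sqrt((-14)^2 + (-6)^2) = sqrt(232)
arg(z) = arctan(b/a) = arctan(-6/-14) (quadrant-adjusted) = -156.80°


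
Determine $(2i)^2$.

(a + bi)^2 = a^2 - b^2 + 2abi
= 0^2 - 2^2 + 2*0*2i
= -4


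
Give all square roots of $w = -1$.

|w| = 1, arg(w) = 180°
Root modulus = 1^(1/2) = 1
Root arguments: θ_k = (180° + 360°k)/2 for k = 0, 1, ..., 1
Roots: i, -i


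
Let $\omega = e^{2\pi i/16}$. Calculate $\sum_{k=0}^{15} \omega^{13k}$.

Let ζ = ω^13 = e^(2πi·13/16). Since 16 ∤ 13, ζ ≠ 1.
Sum = Σ_{k=0}^{15} ζ^k = (ζ^16 - 1)/(ζ - 1) = (ω^{13·16} - 1)/(ζ - 1) = (1 - 1)/(ζ - 1) = 0


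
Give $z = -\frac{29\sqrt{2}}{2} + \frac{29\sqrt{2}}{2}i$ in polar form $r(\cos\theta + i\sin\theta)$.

r = |z| = sqrt(a^2 + b^2) = sqrt((-29*sqrt(2)/2)^2 + (29*sqrt(2)/2)^2) = sqrt(841/2 + 841/2) = sqrt(841) = 29
θ = arctan(b/a) = arctan(20.5061/-20.5061) (quadrant-adjusted) = 135°
z = 29(cos 135° + i sin 135°)


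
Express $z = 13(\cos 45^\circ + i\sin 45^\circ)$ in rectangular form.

a = r cos θ = 13 * sqrt(2)/2 = 13*sqrt(2)/2
b = r sin θ = 13 * sqrt(2)/2 = 13*sqrt(2)/2
z = 13*sqrt(2)/2 + (13*sqrt(2)/2)i


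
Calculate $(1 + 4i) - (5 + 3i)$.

(1 - 5) + (4 - 3)i = -4 + i


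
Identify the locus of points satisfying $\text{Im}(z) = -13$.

Im(z) = y where z = x + yi; the equation y = -13 is satisfied by all points with that y-coordinate
Locus: Horizontal line y = -13


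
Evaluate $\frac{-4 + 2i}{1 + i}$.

Multiply numerator and denominator by conjugate (1 - i):
= (-4 + 2i)(1 - i) / (1^2 + 1^2)
= (-2 + 6i) / 2
= -1 + 3i


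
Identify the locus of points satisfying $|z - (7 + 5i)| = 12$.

|z - z0| = r describes a circle centered at z0 with radius r
Here z0 = 7 + 5i and r = 12
Locus: Circle centered at (7, 5) with radius 12


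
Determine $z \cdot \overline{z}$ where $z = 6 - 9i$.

z * conjugate(z) = |z|^2 = a^2 + b^2
= 6^2 + (-9)^2 = 117


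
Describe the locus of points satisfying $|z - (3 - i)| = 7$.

|z - z0| = r describes a circle centered at z0 with radius r
Here z0 = 3 - i and r = 7
Locus: Circle centered at (3, -1) with radius 7


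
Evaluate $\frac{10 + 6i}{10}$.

Divisor is real, so divide each part by 10:
= 1 + (3/5)i


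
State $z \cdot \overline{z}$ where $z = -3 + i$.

z * conjugate(z) = |z|^2 = a^2 + b^2
= (-3)^2 + 1^2 = 10


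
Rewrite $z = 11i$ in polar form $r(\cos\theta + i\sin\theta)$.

r = |z| = sqrt(a^2 + b^2) = sqrt((0)^2 + (11)^2) = sqrt(0 + 121) = sqrt(121) = 11
a = 0 and b > 0, so z lies on the positive imaginary axis: θ = 90°
z = 11(cos 90° + i sin 90°)


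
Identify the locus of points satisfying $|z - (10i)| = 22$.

|z - z0| = r describes a circle centered at z0 with radius r
Here z0 = 10i and r = 22
Locus: Circle centered at (0, 10) with radius 22


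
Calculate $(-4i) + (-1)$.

(0 + (-1)) + (-4 + 0)i = -1 - 4i


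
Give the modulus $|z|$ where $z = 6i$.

|z| = sqrt(a^2 + b^2) = sqrt(0^2 + 6^2) = sqrt(36) = 6


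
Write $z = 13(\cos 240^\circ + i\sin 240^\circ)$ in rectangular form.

a = r cos θ = 13 * -1/2 = -13/2
b = r sin θ = 13 * -sqrt(3)/2 = -13*sqrt(3)/2
z = -13/2 - (13*sqrt(3)/2)i


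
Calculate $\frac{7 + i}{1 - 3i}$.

Multiply numerator and denominator by conjugate (1 + 3i):
= (7 + i)(1 + 3i) / (1^2 + (-3)^2)
= (4 + 22i) / 10
Divide through by 2: (2 + 11i) / 5
= 2/5 + (11/5)i


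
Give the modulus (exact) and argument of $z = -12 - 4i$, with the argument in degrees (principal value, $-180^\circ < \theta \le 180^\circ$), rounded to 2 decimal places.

|z| = sqrt((-12)^2 + (-4)^2) = sqrt(160)
arg(z) = arctan(b/a) = arctan(-4/-12) (quadrant-adjusted) = -161.57°


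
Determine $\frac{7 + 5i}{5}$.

Divisor is real, so divide each part by 5:
= 7/5 + i


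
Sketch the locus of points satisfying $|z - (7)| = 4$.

|z - z0| = r describes a circle centered at z0 with radius r
Here z0 = 7 and r = 4
Locus: Circle centered at (7, 0) with radius 4


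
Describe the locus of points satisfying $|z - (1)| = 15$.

|z - z0| = r describes a circle centered at z0 with radius r
Here z0 = 1 and r = 15
Locus: Circle centered at (1, 0) with radius 15


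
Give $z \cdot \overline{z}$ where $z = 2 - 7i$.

z * conjugate(z) = |z|^2 = a^2 + b^2
= 2^2 + (-7)^2 = 53


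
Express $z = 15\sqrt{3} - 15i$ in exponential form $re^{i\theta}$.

r = |z| = sqrt((15*sqrt(3))^2 + (-15)^2) = sqrt(675 + 225) = sqrt(900) = 30
θ = arctan(b/a) = arctan(-15/25.9808) (quadrant-adjusted) = -30° = -π/6
z = 30e^(-i*π/6)


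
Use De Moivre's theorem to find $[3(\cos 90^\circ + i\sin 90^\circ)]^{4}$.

By De Moivre: z^n = r^n(cos(nθ) + i sin(nθ))
= 3^4(cos(4*90°) + i sin(4*90°))
= 81(cos 0° + i sin 0°)
= 81


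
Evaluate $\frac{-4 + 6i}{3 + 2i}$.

Multiply numerator and denominator by conjugate (3 - 2i):
= (-4 + 6i)(3 - 2i) / (3^2 + 2^2)
= (26i) / 13
= 2i


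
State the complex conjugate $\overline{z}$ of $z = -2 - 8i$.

If z = a + bi, then conjugate(z) = a - bi
conjugate(-2 - 8i) = -2 + 8i


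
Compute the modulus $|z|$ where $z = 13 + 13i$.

|z| = sqrt(a^2 + b^2) = sqrt(13^2 + 13^2) = sqrt(338) = sqrt(338)


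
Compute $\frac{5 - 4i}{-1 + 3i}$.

Multiply numerator and denominator by conjugate (-1 - 3i):
= (5 - 4i)(-1 - 3i) / ((-1)^2 + 3^2)
= (-17 - 11i) / 10
= -17/10 - (11/10)i


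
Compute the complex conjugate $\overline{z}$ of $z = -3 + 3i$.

If z = a + bi, then conjugate(z) = a - bi
conjugate(-3 + 3i) = -3 - 3i


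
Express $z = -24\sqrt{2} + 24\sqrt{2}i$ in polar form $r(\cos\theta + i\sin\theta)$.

r = |z| = sqrt(a^2 + b^2) = sqrt((-24*sqrt(2))^2 + (24*sqrt(2))^2) = sqrt(1152 + 1152) = sqrt(2304) = 48
θ = arctan(b/a) = arctan(33.9411/-33.9411) (quadrant-adjusted) = 135°
z = 48(cos 135° + i sin 135°)


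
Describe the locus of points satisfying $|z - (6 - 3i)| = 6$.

|z - z0| = r describes a circle centered at z0 with radius r
Here z0 = 6 - 3i and r = 6
Locus: Circle centered at (6, -3) with radius 6


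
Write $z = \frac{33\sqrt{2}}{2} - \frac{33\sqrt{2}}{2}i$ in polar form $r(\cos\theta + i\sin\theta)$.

r = |z| = sqrt(a^2 + b^2) = sqrt((33*sqrt(2)/2)^2 + (-33*sqrt(2)/2)^2) = sqrt(1089/2 + 1089/2) = sqrt(1089) = 33
θ = arctan(b/a) = arctan(-23.3345/23.3345) (quadrant-adjusted) = 315°
z = 33(cos 315° + i sin 315°)


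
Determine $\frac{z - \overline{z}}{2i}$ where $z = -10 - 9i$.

z - conjugate(z) = 2bi
(z - conjugate(z))/(2i) = 2bi/(2i) = b = -9


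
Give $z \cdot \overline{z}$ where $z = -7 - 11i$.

z * conjugate(z) = |z|^2 = a^2 + b^2
= (-7)^2 + (-11)^2 = 170


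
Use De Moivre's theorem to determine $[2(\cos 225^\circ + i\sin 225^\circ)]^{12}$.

By De Moivre: z^n = r^n(cos(nθ) + i sin(nθ))
= 2^12(cos(12*225°) + i sin(12*225°))
= 4096(cos 180° + i sin 180°)
= -4096


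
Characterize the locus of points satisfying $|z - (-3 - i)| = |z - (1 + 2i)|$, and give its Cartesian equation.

|z - z1| = |z - z2| means z is equidistant from z1 and z2,
i.e. the perpendicular bisector of the segment from (-3, -1) to (1, 2) (midpoint (-1, 1/2)).
With z = x + yi, square both sides:
(x - (-3))^2 + (y - (-1))^2 = (x - 1)^2 + (y - 2)^2
The x^2 and y^2 terms cancel: 8x + 6y = 5 - 10 = -5
Simplify: 8x + 6y = -5
Locus: Perpendicular bisector of the segment from (-3, -1) to (1, 2): the line 8x + 6y = -5


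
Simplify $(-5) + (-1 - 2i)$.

(-5 + (-1)) + (0 + (-2))i = -6 - 2i


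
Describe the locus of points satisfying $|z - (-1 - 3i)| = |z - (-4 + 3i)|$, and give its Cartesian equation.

|z - z1| = |z - z2| means z is equidistant from z1 and z2,
i.e. the perpendicular bisector of the segment from (-1, -3) to (-4, 3) (midpoint (-5/2, 0)).
With z = x + yi, square both sides:
(x - (-1))^2 + (y - (-3))^2 = (x - (-4))^2 + (y - 3)^2
The x^2 and y^2 terms cancel: -6x + 12y = 25 - 10 = 15
Simplify: 2x - 4y = -5
Locus: Perpendicular bisector of the segment from (-1, -3) to (-4, 3): the line 2x - 4y = -5


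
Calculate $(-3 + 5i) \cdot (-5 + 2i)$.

(a1*a2 - b1*b2) + (a1*b2 + b1*a2)i
= (15 - 10) + (-6 + (-25))i
= 5 - 31i


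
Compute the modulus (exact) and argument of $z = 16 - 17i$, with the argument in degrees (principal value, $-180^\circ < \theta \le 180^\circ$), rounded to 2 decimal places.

|z| = sqrt(16^2 + (-17)^2) = sqrt(545)
arg(z) = arctan(b/a) = arctan(-17/16) (quadrant-adjusted) = -46.74°


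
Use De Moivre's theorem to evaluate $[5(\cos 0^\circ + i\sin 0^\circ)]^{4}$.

By De Moivre: z^n = r^n(cos(nθ) + i sin(nθ))
= 5^4(cos(4*0°) + i sin(4*0°))
= 625(cos 0° + i sin 0°)
= 625


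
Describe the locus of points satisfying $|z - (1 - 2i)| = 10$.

|z - z0| = r describes a circle centered at z0 with radius r
Here z0 = 1 - 2i and r = 10
Locus: Circle centered at (1, -2) with radius 10


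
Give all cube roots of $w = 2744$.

|w| = 2744, arg(w) = 0°
Root modulus = 2744^(1/3) = 14
Root arguments: θ_k = (0° + 360°k)/3 for k = 0, 1, ..., 2
Roots: 14, -7 + 7*sqrt(3)i, -7 - 7*sqrt(3)i


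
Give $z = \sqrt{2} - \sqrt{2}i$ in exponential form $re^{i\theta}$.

r = |z| = sqrt((sqrt(2))^2 + (-sqrt(2))^2) = sqrt(2 + 2) = sqrt(4) = 2
θ = arctan(b/a) = arctan(-1.4142/1.4142) (quadrant-adjusted) = -45° = -π/4
z = 2e^(-i*π/4)


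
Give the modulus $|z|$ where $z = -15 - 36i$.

|z| = sqrt(a^2 + b^2) = sqrt((-15)^2 + (-36)^2) = sqrt(1521) = 39


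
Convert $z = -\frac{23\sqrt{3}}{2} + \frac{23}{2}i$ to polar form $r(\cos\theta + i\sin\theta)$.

r = |z| = sqrt(a^2 + b^2) = sqrt((-23*sqrt(3)/2)^2 + (23/2)^2) = sqrt(1587/4 + 529/4) = sqrt(529) = 23
θ = arctan(b/a) = arctan(11.5/-19.9186) (quadrant-adjusted) = 150°
z = 23(cos 150° + i sin 150°)


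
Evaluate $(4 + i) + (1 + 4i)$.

(4 + 1) + (1 + 4)i = 5 + 5i


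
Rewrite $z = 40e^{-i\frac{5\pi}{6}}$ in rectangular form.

a = r cos θ = 40 * -sqrt(3)/2 = -20*sqrt(3)
b = r sin θ = 40 * -1/2 = -20
z = -20*sqrt(3) - 20i


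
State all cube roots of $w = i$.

|w| = 1, arg(w) = 90°
Root modulus = 1^(1/3) = 1
Root arguments: θ_k = (90° + 360°k)/3 for k = 0, 1, ..., 2
Roots: sqrt(3)/2 + (1/2)i, -sqrt(3)/2 + (1/2)i, -i


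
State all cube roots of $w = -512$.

|w| = 512, arg(w) = 180°
Root modulus = 512^(1/3) = 8
Root arguments: θ_k = (180° + 360°k)/3 for k = 0, 1, ..., 2
Roots: 4 + 4*sqrt(3)i, -8, 4 - 4*sqrt(3)i


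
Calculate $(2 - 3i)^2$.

(a + bi)^2 = a^2 - b^2 + 2abi
= 2^2 - (-3)^2 + 2*2*(-3)i
= -5 - 12i


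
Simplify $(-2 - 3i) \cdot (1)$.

(a1*a2 - b1*b2) + (a1*b2 + b1*a2)i
= (-2 - 0) + (0 + (-3))i
= -2 - 3i


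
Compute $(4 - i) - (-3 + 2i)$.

(4 - (-3)) + (-1 - 2)i = 7 - 3i


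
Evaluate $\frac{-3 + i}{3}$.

Divisor is real, so divide each part by 3:
= -1 + (1/3)i


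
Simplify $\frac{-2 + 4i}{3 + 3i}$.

Multiply numerator and denominator by conjugate (3 - 3i):
= (-2 + 4i)(3 - 3i) / (3^2 + 3^2)
= (6 + 18i) / 18
Divide through by 6: (1 + 3i) / 3
= 1/3 + i


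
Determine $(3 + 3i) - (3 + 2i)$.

(3 - 3) + (3 - 2)i = i


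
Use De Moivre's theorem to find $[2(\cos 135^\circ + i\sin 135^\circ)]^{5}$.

By De Moivre: z^n = r^n(cos(nθ) + i sin(nθ))
= 2^5(cos(5*135°) + i sin(5*135°))
= 32(cos 315° + i sin 315°)
= 16*sqrt(2) - 16*sqrt(2)i


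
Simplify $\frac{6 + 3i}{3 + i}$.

Multiply numerator and denominator by conjugate (3 - i):
= (6 + 3i)(3 - i) / (3^2 + 1^2)
= (21 + 3i) / 10
= 21/10 + (3/10)i


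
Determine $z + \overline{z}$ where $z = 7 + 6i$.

z + conjugate(z) = (a + bi) + (a - bi) = 2a
= 2 * 7 = 14


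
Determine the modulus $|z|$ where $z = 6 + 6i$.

|z| = sqrt(a^2 + b^2) = sqrt(6^2 + 6^2) = sqrt(72) = sqrt(72)


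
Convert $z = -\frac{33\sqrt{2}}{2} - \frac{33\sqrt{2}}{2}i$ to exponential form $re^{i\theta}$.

r = |z| = sqrt((-33*sqrt(2)/2)^2 + (-33*sqrt(2)/2)^2) = sqrt(1089/2 + 1089/2) = sqrt(1089) = 33
θ = arctan(b/a) = arctan(-23.3345/-23.3345) (quadrant-adjusted) = 225° = 5π/4
z = 33e^(i*5π/4)


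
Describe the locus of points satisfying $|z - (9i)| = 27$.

|z - z0| = r describes a circle centered at z0 with radius r
Here z0 = 9i and r = 27
Locus: Circle centered at (0, 9) with radius 27


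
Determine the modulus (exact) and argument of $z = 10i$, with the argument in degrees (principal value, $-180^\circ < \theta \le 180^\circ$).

|z| = sqrt(0^2 + 10^2) = 10
a = 0 and b > 0, so z lies on the positive imaginary axis: arg(z) = 90°


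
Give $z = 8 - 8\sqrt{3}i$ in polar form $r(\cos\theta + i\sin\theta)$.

r = |z| = sqrt(a^2 + b^2) = sqrt((8)^2 + (-8*sqrt(3))^2) = sqrt(64 + 192) = sqrt(256) = 16
θ = arctan(b/a) = arctan(-13.8564/8) (quadrant-adjusted) = 300°
z = 16(cos 300° + i sin 300°)


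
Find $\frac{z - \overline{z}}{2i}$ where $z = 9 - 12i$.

z - conjugate(z) = 2bi
(z - conjugate(z))/(2i) = 2bi/(2i) = b = -12


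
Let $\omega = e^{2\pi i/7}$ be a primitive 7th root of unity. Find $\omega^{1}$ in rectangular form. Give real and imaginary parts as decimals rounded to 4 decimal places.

ω^1 = e^(2πi·1/7) = e^(i·2π/7)
= cos(2π/7) + i sin(2π/7)
= 0.6235 + 0.7818i


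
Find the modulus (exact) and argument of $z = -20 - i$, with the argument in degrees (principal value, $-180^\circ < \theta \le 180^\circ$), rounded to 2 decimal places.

|z| = sqrt((-20)^2 + (-1)^2) = sqrt(401)
arg(z) = arctan(b/a) = arctan(-1/-20) (quadrant-adjusted) = -177.14°


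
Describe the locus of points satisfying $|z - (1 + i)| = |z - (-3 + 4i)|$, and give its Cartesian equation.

|z - z1| = |z - z2| means z is equidistant from z1 and z2,
i.e. the perpendicular bisector of the segment from (1, 1) to (-3, 4) (midpoint (-1, 5/2)).
With z = x + yi, square both sides:
(x - 1)^2 + (y - 1)^2 = (x - (-3))^2 + (y - 4)^2
The x^2 and y^2 terms cancel: -8x + 6y = 25 - 2 = 23
Simplify: 8x - 6y = -23
Locus: Perpendicular bisector of the segment from (1, 1) to (-3, 4): the line 8x - 6y = -23


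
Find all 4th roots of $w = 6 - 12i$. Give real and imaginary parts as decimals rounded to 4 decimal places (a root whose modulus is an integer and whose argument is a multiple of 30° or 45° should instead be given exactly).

|w| = sqrt(180) ≈ 13.416408, arg(w) ≈ 296.565051°
Root modulus = sqrt(180)^(1/4) ≈ 1.913855
Root arguments: θ_k = (arg(w) + 360°k)/4 for k = 0, 1, ..., 3
Compute each root as (root modulus)(cos θ_k + i sin θ_k) using full-precision intermediates, then round to 4 decimal places.
Roots: 0.5230 + 1.8410i, -1.8410 + 0.5230i, -0.5230 - 1.8410i, 1.8410 - 0.5230i


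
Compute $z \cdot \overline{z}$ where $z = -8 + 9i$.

z * conjugate(z) = |z|^2 = a^2 + b^2
= (-8)^2 + 9^2 = 145


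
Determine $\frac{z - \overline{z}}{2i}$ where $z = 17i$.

z - conjugate(z) = 2bi
(z - conjugate(z))/(2i) = 2bi/(2i) = b = 17


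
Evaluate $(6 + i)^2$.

(a + bi)^2 = a^2 - b^2 + 2abi
= 6^2 - 1^2 + 2*6*1i
= 35 + 12i


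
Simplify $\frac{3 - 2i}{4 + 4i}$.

Multiply numerator and denominator by conjugate (4 - 4i):
= (3 - 2i)(4 - 4i) / (4^2 + 4^2)
= (4 - 20i) / 32
Divide through by 4: (1 - 5i) / 8
= 1/8 - (5/8)i


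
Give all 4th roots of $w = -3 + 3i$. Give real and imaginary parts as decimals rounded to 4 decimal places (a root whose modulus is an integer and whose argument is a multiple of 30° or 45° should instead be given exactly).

|w| = sqrt(18) ≈ 4.242641, arg(w) = 135°
Root modulus = sqrt(18)^(1/4) ≈ 1.435189
Root arguments: θ_k = (135° + 360°k)/4 for k = 0, 1, ..., 3
Compute each root as (root modulus)(cos θ_k + i sin θ_k) using full-precision intermediates, then round to 4 decimal places.
Roots: 1.1933 + 0.7973i, -0.7973 + 1.1933i, -1.1933 - 0.7973i, 0.7973 - 1.1933i


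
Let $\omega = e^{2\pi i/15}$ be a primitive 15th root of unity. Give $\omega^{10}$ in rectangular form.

ω^10 = e^(2πi·10/15) = e^(i·4π/3)
= cos(4π/3) + i sin(4π/3)
= -1/2 - (sqrt(3)/2)i


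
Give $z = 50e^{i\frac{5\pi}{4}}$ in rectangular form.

a = r cos θ = 50 * -sqrt(2)/2 = -25*sqrt(2)
b = r sin θ = 50 * -sqrt(2)/2 = -25*sqrt(2)
z = -25*sqrt(2) - 25*sqrt(2)i


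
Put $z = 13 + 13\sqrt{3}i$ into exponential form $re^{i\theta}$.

r = |z| = sqrt((13)^2 + (13*sqrt(3))^2) = sqrt(169 + 507) = sqrt(676) = 26
θ = arctan(b/a) = arctan(22.5167/13) (quadrant-adjusted) = 60° = π/3
z = 26e^(i*π/3)


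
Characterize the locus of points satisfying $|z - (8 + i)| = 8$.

|z - z0| = r describes a circle centered at z0 with radius r
Here z0 = 8 + i and r = 8
Locus: Circle centered at (8, 1) with radius 8


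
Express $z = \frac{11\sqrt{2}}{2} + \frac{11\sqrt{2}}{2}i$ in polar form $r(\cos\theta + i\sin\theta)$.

r = |z| = sqrt(a^2 + b^2) = sqrt((11*sqrt(2)/2)^2 + (11*sqrt(2)/2)^2) = sqrt(121/2 + 121/2) = sqrt(121) = 11
θ = arctan(b/a) = arctan(7.7782/7.7782) (quadrant-adjusted) = 45°
z = 11(cos 45° + i sin 45°)


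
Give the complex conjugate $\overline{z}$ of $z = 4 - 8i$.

If z = a + bi, then conjugate(z) = a - bi
conjugate(4 - 8i) = 4 + 8i


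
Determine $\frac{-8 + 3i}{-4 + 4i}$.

Multiply numerator and denominator by conjugate (-4 - 4i):
= (-8 + 3i)(-4 - 4i) / ((-4)^2 + 4^2)
= (44 + 20i) / 32
Divide through by 4: (11 + 5i) / 8
= 11/8 + (5/8)i


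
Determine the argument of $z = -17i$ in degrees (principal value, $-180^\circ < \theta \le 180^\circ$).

a = 0 and b < 0, so z lies on the negative imaginary axis: θ = -90°


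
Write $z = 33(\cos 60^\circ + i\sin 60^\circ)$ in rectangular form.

a = r cos θ = 33 * 1/2 = 33/2
b = r sin θ = 33 * sqrt(3)/2 = 33*sqrt(3)/2
z = 33/2 + (33*sqrt(3)/2)i


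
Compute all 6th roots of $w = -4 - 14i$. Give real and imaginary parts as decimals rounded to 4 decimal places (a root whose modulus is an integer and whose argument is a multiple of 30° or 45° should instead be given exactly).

|w| = sqrt(212) ≈ 14.560220, arg(w) ≈ 254.054604°
Root modulus = sqrt(212)^(1/6) ≈ 1.562649
Root arguments: θ_k = (arg(w) + 360°k)/6 for k = 0, 1, ..., 5
Compute each root as (root modulus)(cos θ_k + i sin θ_k) using full-precision intermediates, then round to 4 decimal places.
Roots: 1.1550 + 1.0525i, -0.3340 + 1.5265i, -1.4890 + 0.4740i, -1.1550 - 1.0525i, 0.3340 - 1.5265i, 1.4890 - 0.4740i


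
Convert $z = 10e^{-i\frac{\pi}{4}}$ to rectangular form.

a = r cos θ = 10 * sqrt(2)/2 = 5*sqrt(2)
b = r sin θ = 10 * -sqrt(2)/2 = -5*sqrt(2)
z = 5*sqrt(2) - 5*sqrt(2)i


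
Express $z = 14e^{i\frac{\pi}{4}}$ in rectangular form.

a = r cos θ = 14 * sqrt(2)/2 = 7*sqrt(2)
b = r sin θ = 14 * sqrt(2)/2 = 7*sqrt(2)
z = 7*sqrt(2) + 7*sqrt(2)i


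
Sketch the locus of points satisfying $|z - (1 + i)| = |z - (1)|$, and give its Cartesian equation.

|z - z1| = |z - z2| means z is equidistant from z1 and z2,
i.e. the perpendicular bisector of the segment from (1, 1) to (1, 0) (midpoint (1, 1/2)).
With z = x + yi, square both sides:
(x - 1)^2 + (y - 1)^2 = (x - 1)^2 + (y - 0)^2
The x^2 and y^2 terms cancel: 0x + (-2)y = 1 - 2 = -1
Simplify: y = 1/2
Locus: Perpendicular bisector of the segment from (1, 1) to (1, 0): the line y = 1/2


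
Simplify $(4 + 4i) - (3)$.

(4 - 3) + (4 - 0)i = 1 + 4i


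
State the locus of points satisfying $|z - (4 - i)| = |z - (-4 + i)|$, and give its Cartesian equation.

|z - z1| = |z - z2| means z is equidistant from z1 and z2,
i.e. the perpendicular bisector of the segment from (4, -1) to (-4, 1) (midpoint (0, 0)).
With z = x + yi, square both sides:
(x - 4)^2 + (y - (-1))^2 = (x - (-4))^2 + (y - 1)^2
The x^2 and y^2 terms cancel: -16x + 4y = 17 - 17 = 0
Simplify: 4x - y = 0
Locus: Perpendicular bisector of the segment from (4, -1) to (-4, 1): the line 4x - y = 0


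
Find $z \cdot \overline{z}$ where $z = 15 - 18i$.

z * conjugate(z) = |z|^2 = a^2 + b^2
= 15^2 + (-18)^2 = 549


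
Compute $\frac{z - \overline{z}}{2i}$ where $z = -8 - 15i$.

z - conjugate(z) = 2bi
(z - conjugate(z))/(2i) = 2bi/(2i) = b = -15


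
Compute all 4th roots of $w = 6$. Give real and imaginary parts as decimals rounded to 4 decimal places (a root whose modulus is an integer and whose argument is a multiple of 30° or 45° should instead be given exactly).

|w| = 6, arg(w) = 0°
Root modulus = 6^(1/4) ≈ 1.565085
Root arguments: θ_k = (0° + 360°k)/4 for k = 0, 1, ..., 3
Compute each root as (root modulus)(cos θ_k + i sin θ_k) using full-precision intermediates, then round to 4 decimal places.
Roots: 1.5651, 1.5651i, -1.5651, -1.5651i


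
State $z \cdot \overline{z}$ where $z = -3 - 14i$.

z * conjugate(z) = |z|^2 = a^2 + b^2
= (-3)^2 + (-14)^2 = 205


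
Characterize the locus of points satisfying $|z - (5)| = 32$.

|z - z0| = r describes a circle centered at z0 with radius r
Here z0 = 5 and r = 32
Locus: Circle centered at (5, 0) with radius 32


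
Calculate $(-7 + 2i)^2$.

(a + bi)^2 = a^2 - b^2 + 2abi
= (-7)^2 - 2^2 + 2*(-7)*2i
= 45 - 28i


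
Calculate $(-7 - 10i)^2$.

(a + bi)^2 = a^2 - b^2 + 2abi
= (-7)^2 - (-10)^2 + 2*(-7)*(-10)i
= -51 + 140i


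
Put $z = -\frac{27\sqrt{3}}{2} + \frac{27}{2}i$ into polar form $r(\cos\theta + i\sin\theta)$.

r = |z| = sqrt(a^2 + b^2) = sqrt((-27*sqrt(3)/2)^2 + (27/2)^2) = sqrt(2187/4 + 729/4) = sqrt(729) = 27
θ = arctan(b/a) = arctan(13.5/-23.3827) (quadrant-adjusted) = 150°
z = 27(cos 150° + i sin 150°)


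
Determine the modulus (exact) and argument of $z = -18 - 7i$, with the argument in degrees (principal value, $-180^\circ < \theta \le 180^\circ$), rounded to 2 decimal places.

|z| = sqrt((-18)^2 + (-7)^2) = sqrt(373)
arg(z) = arctan(b/a) = arctan(-7/-18) (quadrant-adjusted) = -158.75°


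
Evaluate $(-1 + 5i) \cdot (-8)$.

(a1*a2 - b1*b2) + (a1*b2 + b1*a2)i
= (8 - 0) + (0 + (-40))i
= 8 - 40i


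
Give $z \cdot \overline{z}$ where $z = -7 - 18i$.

z * conjugate(z) = |z|^2 = a^2 + b^2
= (-7)^2 + (-18)^2 = 373


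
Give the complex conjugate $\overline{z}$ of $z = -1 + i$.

If z = a + bi, then conjugate(z) = a - bi
conjugate(-1 + i) = -1 - i


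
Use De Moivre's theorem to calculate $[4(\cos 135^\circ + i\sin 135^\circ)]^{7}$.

By De Moivre: z^n = r^n(cos(nθ) + i sin(nθ))
= 4^7(cos(7*135°) + i sin(7*135°))
= 16384(cos 225° + i sin 225°)
= -8192*sqrt(2) - 8192*sqrt(2)i


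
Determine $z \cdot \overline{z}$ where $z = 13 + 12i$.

z * conjugate(z) = |z|^2 = a^2 + b^2
= 13^2 + 12^2 = 313


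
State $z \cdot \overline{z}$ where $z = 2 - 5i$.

z * conjugate(z) = |z|^2 = a^2 + b^2
= 2^2 + (-5)^2 = 29


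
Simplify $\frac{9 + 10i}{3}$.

Divisor is real, so divide each part by 3:
= 3 + (10/3)i


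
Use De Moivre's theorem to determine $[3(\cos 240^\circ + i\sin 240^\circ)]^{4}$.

By De Moivre: z^n = r^n(cos(nθ) + i sin(nθ))
= 3^4(cos(4*240°) + i sin(4*240°))
= 81(cos 240° + i sin 240°)
= -81/2 - (81*sqrt(3)/2)i


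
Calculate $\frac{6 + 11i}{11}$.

Divisor is real, so divide each part by 11:
= 6/11 + i


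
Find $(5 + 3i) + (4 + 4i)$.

(5 + 4) + (3 + 4)i = 9 + 7i


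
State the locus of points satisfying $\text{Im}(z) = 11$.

Im(z) = y where z = x + yi; the equation y = 11 is satisfied by all points with that y-coordinate
Locus: Horizontal line y = 11


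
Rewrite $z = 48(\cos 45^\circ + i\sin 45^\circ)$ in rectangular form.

a = r cos θ = 48 * sqrt(2)/2 = 24*sqrt(2)
b = r sin θ = 48 * sqrt(2)/2 = 24*sqrt(2)
z = 24*sqrt(2) + 24*sqrt(2)i


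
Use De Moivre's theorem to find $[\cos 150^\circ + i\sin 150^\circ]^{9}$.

By De Moivre: z^n = r^n(cos(nθ) + i sin(nθ))
= 1^9(cos(9*150°) + i sin(9*150°))
= 1(cos 270° + i sin 270°)
= -i


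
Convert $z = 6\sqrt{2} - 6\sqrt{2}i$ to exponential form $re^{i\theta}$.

r = |z| = sqrt((6*sqrt(2))^2 + (-6*sqrt(2))^2) = sqrt(72 + 72) = sqrt(144) = 12
θ = arctan(b/a) = arctan(-8.4853/8.4853) (quadrant-adjusted) = -45° = -π/4
z = 12e^(-i*π/4)


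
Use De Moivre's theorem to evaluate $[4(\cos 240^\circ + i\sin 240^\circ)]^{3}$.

By De Moivre: z^n = r^n(cos(nθ) + i sin(nθ))
= 4^3(cos(3*240°) + i sin(3*240°))
= 64(cos 0° + i sin 0°)
= 64


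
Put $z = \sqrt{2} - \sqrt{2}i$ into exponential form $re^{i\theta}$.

r = |z| = sqrt((sqrt(2))^2 + (-sqrt(2))^2) = sqrt(2 + 2) = sqrt(4) = 2
θ = arctan(b/a) = arctan(-1.4142/1.4142) (quadrant-adjusted) = -45° = -π/4
z = 2e^(-i*π/4)


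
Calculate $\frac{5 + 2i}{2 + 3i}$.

Multiply numerator and denominator by conjugate (2 - 3i):
= (5 + 2i)(2 - 3i) / (2^2 + 3^2)
= (16 - 11i) / 13
= 16/13 - (11/13)i


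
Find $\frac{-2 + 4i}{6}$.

Divisor is real, so divide each part by 6:
= -1/3 + (2/3)i


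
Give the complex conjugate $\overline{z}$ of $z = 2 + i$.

If z = a + bi, then conjugate(z) = a - bi
conjugate(2 + i) = 2 - i


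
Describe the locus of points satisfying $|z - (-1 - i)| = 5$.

|z - z0| = r describes a circle centered at z0 with radius r
Here z0 = -1 - i and r = 5
Locus: Circle centered at (-1, -1) with radius 5


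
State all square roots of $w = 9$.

|w| = 9, arg(w) = 0°
Root modulus = 9^(1/2) = 3
Root arguments: θ_k = (0° + 360°k)/2 for k = 0, 1, ..., 1
Roots: 3, -3


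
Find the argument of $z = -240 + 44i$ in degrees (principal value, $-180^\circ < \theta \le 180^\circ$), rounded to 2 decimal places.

θ = arctan(b/a) = arctan(44/-240) (quadrant-adjusted) = 169.61°


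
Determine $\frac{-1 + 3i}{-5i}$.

Multiply numerator and denominator by conjugate (5i):
= (-1 + 3i)(5i) / (0^2 + (-5)^2)
= (-15 - 5i) / 25
Divide through by 5: (-3 - i) / 5
= -3/5 - (1/5)i


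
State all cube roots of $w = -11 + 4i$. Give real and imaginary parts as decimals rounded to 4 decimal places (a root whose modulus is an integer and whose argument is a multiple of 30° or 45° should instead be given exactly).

|w| = sqrt(137) ≈ 11.704700, arg(w) ≈ 160.016893°
Root modulus = sqrt(137)^(1/3) ≈ 2.270493
Root arguments: θ_k = (arg(w) + 360°k)/3 for k = 0, 1, ..., 2
Compute each root as (root modulus)(cos θ_k + i sin θ_k) using full-precision intermediates, then round to 4 decimal places.
Roots: 1.3557 + 1.8213i, -2.2552 + 0.2634i, 0.8995 - 2.0847i


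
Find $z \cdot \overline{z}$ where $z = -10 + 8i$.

z * conjugate(z) = |z|^2 = a^2 + b^2
= (-10)^2 + 8^2 = 164


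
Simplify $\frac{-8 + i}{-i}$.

Multiply numerator and denominator by conjugate (i):
= (-8 + i)(i) / (0^2 + (-1)^2)
= (-1 - 8i) / 1
= -1 - 8i


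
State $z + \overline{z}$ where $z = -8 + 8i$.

z + conjugate(z) = (a + bi) + (a - bi) = 2a
= 2 * (-8) = -16


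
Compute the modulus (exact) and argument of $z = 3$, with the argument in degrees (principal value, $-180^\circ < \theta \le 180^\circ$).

|z| = sqrt(3^2 + 0^2) = 3
b = 0 and a > 0, so z lies on the positive real axis: arg(z) = 0°


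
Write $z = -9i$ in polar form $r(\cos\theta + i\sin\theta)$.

r = |z| = sqrt(a^2 + b^2) = sqrt((0)^2 + (-9)^2) = sqrt(0 + 81) = sqrt(81) = 9
a = 0 and b < 0, so z lies on the negative imaginary axis: θ = 270°
z = 9(cos 270° + i sin 270°)


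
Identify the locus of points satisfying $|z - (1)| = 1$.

|z - z0| = r describes a circle centered at z0 with radius r
Here z0 = 1 and r = 1
Locus: Circle centered at (1, 0) with radius 1


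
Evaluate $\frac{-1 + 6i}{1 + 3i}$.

Multiply numerator and denominator by conjugate (1 - 3i):
= (-1 + 6i)(1 - 3i) / (1^2 + 3^2)
= (17 + 9i) / 10
= 17/10 + (9/10)i


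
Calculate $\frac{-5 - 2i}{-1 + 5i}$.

Multiply numerator and denominator by conjugate (-1 - 5i):
= (-5 - 2i)(-1 - 5i) / ((-1)^2 + 5^2)
= (-5 + 27i) / 26
= -5/26 + (27/26)i


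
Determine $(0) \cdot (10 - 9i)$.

(a1*a2 - b1*b2) + (a1*b2 + b1*a2)i
= (0 - 0) + (0 + 0)i
= 0


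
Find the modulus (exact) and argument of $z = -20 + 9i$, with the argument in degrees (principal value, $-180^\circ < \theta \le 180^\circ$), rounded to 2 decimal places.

|z| = sqrt((-20)^2 + 9^2) = sqrt(481)
arg(z) = arctan(b/a) = arctan(9/-20) (quadrant-adjusted) = 155.77°


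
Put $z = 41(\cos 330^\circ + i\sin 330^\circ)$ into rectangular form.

a = r cos θ = 41 * sqrt(3)/2 = 41*sqrt(3)/2
b = r sin θ = 41 * -1/2 = -41/2
z = 41*sqrt(3)/2 - (41/2)i


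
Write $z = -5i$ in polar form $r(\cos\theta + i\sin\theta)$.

r = |z| = sqrt(a^2 + b^2) = sqrt((0)^2 + (-5)^2) = sqrt(0 + 25) = sqrt(25) = 5
a = 0 and b < 0, so z lies on the negative imaginary axis: θ = 270°
z = 5(cos 270° + i sin 270°)


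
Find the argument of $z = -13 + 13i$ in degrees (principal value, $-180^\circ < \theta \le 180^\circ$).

θ = arctan(b/a) = arctan(13/-13) (quadrant-adjusted) = 135°


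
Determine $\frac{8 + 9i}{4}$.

Divisor is real, so divide each part by 4:
= 2 + (9/4)i


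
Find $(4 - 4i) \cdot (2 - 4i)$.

(a1*a2 - b1*b2) + (a1*b2 + b1*a2)i
= (8 - 16) + (-16 + (-8))i
= -8 - 24i


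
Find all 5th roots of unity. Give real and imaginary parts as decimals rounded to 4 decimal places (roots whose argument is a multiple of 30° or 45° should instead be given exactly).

ω_k = e^(2πik/5) = cos(2πk/5) + i sin(2πk/5) for k = 0, 1, ..., 4
Roots: 1, 0.3090 + 0.9511i, -0.8090 + 0.5878i, -0.8090 - 0.5878i, 0.3090 - 0.9511i


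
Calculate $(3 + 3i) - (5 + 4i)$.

(3 - 5) + (3 - 4)i = -2 - i


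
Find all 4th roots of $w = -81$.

|w| = 81, arg(w) = 180°
Root modulus = 81^(1/4) = 3
Root arguments: θ_k = (180° + 360°k)/4 for k = 0, 1, ..., 3
Roots: 3*sqrt(2)/2 + (3*sqrt(2)/2)i, -3*sqrt(2)/2 + (3*sqrt(2)/2)i, -3*sqrt(2)/2 - (3*sqrt(2)/2)i, 3*sqrt(2)/2 - (3*sqrt(2)/2)i


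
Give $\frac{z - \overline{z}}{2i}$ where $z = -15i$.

z - conjugate(z) = 2bi
(z - conjugate(z))/(2i) = 2bi/(2i) = b = -15


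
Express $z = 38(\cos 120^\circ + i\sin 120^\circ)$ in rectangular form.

a = r cos θ = 38 * -1/2 = -19
b = r sin θ = 38 * sqrt(3)/2 = 19*sqrt(3)
z = -19 + 19*sqrt(3)i


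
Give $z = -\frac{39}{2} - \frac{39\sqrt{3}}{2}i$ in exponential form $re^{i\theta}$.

r = |z| = sqrt((-39/2)^2 + (-39*sqrt(3)/2)^2) = sqrt(1521/4 + 4563/4) = sqrt(1521) = 39
θ = arctan(b/a) = arctan(-33.775/-19.5) (quadrant-adjusted) = 240° = 4π/3
z = 39e^(i*4π/3)


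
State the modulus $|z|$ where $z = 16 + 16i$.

|z| = sqrt(a^2 + b^2) = sqrt(16^2 + 16^2) = sqrt(512) = sqrt(512)


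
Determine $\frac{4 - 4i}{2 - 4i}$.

Multiply numerator and denominator by conjugate (2 + 4i):
= (4 - 4i)(2 + 4i) / (2^2 + (-4)^2)
= (24 + 8i) / 20
Divide through by 4: (6 + 2i) / 5
= 6/5 + (2/5)i


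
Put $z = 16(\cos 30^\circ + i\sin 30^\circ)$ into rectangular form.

a = r cos θ = 16 * sqrt(3)/2 = 8*sqrt(3)
b = r sin θ = 16 * 1/2 = 8
z = 8*sqrt(3) + 8i


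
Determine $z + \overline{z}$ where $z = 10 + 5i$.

z + conjugate(z) = (a + bi) + (a - bi) = 2a
= 2 * 10 = 20


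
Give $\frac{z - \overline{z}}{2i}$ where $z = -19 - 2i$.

z - conjugate(z) = 2bi
(z - conjugate(z))/(2i) = 2bi/(2i) = b = -2


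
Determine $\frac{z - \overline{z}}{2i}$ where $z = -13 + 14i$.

z - conjugate(z) = 2bi
(z - conjugate(z))/(2i) = 2bi/(2i) = b = 14


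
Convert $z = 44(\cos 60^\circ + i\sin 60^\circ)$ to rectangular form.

a = r cos θ = 44 * 1/2 = 22
b = r sin θ = 44 * sqrt(3)/2 = 22*sqrt(3)
z = 22 + 22*sqrt(3)i


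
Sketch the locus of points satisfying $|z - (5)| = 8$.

|z - z0| = r describes a circle centered at z0 with radius r
Here z0 = 5 and r = 8
Locus: Circle centered at (5, 0) with radius 8


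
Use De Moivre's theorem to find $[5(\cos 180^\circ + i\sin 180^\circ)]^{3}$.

By De Moivre: z^n = r^n(cos(nθ) + i sin(nθ))
= 5^3(cos(3*180°) + i sin(3*180°))
= 125(cos 180° + i sin 180°)
= -125


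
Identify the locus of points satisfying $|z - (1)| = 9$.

|z - z0| = r describes a circle centered at z0 with radius r
Here z0 = 1 and r = 9
Locus: Circle centered at (1, 0) with radius 9


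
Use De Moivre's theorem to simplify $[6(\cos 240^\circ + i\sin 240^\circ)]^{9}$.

By De Moivre: z^n = r^n(cos(nθ) + i sin(nθ))
= 6^9(cos(9*240°) + i sin(9*240°))
= 10077696(cos 0° + i sin 0°)
= 10077696


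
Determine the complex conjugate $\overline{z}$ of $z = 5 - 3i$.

If z = a + bi, then conjugate(z) = a - bi
conjugate(5 - 3i) = 5 + 3i


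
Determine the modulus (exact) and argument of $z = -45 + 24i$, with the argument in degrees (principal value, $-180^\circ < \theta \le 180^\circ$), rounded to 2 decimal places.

|z| = sqrt((-45)^2 + 24^2) = 51
arg(z) = arctan(b/a) = arctan(24/-45) (quadrant-adjusted) = 151.93°


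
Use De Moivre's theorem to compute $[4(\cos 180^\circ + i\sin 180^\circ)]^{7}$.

By De Moivre: z^n = r^n(cos(nθ) + i sin(nθ))
= 4^7(cos(7*180°) + i sin(7*180°))
= 16384(cos 180° + i sin 180°)
= -16384


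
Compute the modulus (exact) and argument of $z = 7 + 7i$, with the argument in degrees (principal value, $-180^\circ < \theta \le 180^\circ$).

|z| = sqrt(7^2 + 7^2) = sqrt(98)
arg(z) = arctan(b/a) = arctan(7/7) (quadrant-adjusted) = 45°


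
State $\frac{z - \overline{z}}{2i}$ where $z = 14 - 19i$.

z - conjugate(z) = 2bi
(z - conjugate(z))/(2i) = 2bi/(2i) = b = -19


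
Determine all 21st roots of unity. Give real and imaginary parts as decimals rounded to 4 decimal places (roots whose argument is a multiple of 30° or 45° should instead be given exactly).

ω_k = e^(2πik/21) = cos(2πk/21) + i sin(2πk/21) for k = 0, 1, ..., 20
Roots: 1, 0.9556 + 0.2948i, 0.8262 + 0.5633i, 0.6235 + 0.7818i, 0.3653 + 0.9309i, 0.0747 + 0.9972i, -0.2225 + 0.9749i, -1/2 + (sqrt(3)/2)i, -0.7331 + 0.6802i, -0.9010 + 0.4339i, -0.9888 + 0.1490i, -0.9888 - 0.1490i, -0.9010 - 0.4339i, -0.7331 - 0.6802i, -1/2 - (sqrt(3)/2)i, -0.2225 - 0.9749i, 0.0747 - 0.9972i, 0.3653 - 0.9309i, 0.6235 - 0.7818i, 0.8262 - 0.5633i, 0.9556 - 0.2948i


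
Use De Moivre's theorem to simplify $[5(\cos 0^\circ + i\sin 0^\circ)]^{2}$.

By De Moivre: z^n = r^n(cos(nθ) + i sin(nθ))
= 5^2(cos(2*0°) + i sin(2*0°))
= 25(cos 0° + i sin 0°)
= 25


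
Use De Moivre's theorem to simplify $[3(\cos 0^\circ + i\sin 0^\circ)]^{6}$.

By De Moivre: z^n = r^n(cos(nθ) + i sin(nθ))
= 3^6(cos(6*0°) + i sin(6*0°))
= 729(cos 0° + i sin 0°)
= 729


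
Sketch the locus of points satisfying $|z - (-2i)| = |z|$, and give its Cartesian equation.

|z - z1| = |z - z2| means z is equidistant from z1 and z2,
i.e. the perpendicular bisector of the segment from (0, -2) to (0, 0) (midpoint (0, -1)).
With z = x + yi, square both sides:
(x - 0)^2 + (y - (-2))^2 = (x - 0)^2 + (y - 0)^2
The x^2 and y^2 terms cancel: 0x + 4y = 0 - 4 = -4
Simplify: y = -1
Locus: Perpendicular bisector of the segment from (0, -2) to (0, 0): the line y = -1


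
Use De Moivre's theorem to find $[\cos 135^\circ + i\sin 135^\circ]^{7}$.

By De Moivre: z^n = r^n(cos(nθ) + i sin(nθ))
= 1^7(cos(7*135°) + i sin(7*135°))
= 1(cos 225° + i sin 225°)
= -sqrt(2)/2 - (sqrt(2)/2)i


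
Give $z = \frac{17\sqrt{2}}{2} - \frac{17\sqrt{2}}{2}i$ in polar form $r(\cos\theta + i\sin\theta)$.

r = |z| = sqrt(a^2 + b^2) = sqrt((17*sqrt(2)/2)^2 + (-17*sqrt(2)/2)^2) = sqrt(289/2 + 289/2) = sqrt(289) = 17
θ = arctan(b/a) = arctan(-12.0208/12.0208) (quadrant-adjusted) = 315°
z = 17(cos 315° + i sin 315°)


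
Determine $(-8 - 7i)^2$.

(a + bi)^2 = a^2 - b^2 + 2abi
= (-8)^2 - (-7)^2 + 2*(-8)*(-7)i
= 15 + 112i


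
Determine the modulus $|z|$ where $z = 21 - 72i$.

|z| = sqrt(a^2 + b^2) = sqrt(21^2 + (-72)^2) = sqrt(5625) = 75


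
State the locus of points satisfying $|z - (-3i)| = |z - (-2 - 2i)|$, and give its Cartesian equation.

|z - z1| = |z - z2| means z is equidistant from z1 and z2,
i.e. the perpendicular bisector of the segment from (0, -3) to (-2, -2) (midpoint (-1, -5/2)).
With z = x + yi, square both sides:
(x - 0)^2 + (y - (-3))^2 = (x - (-2))^2 + (y - (-2))^2
The x^2 and y^2 terms cancel: -4x + 2y = 8 - 9 = -1
Simplify: 4x - 2y = 1
Locus: Perpendicular bisector of the segment from (0, -3) to (-2, -2): the line 4x - 2y = 1


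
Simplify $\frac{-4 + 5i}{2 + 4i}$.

Multiply numerator and denominator by conjugate (2 - 4i):
= (-4 + 5i)(2 - 4i) / (2^2 + 4^2)
= (12 + 26i) / 20
Divide through by 2: (6 + 13i) / 10
= 3/5 + (13/10)i
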